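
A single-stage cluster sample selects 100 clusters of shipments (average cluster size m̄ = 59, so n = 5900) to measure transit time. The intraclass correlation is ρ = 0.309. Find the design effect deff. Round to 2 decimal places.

deff = 1 + (59 − 1)·0.309 = 1 + 17.922 = 18.922.

18.92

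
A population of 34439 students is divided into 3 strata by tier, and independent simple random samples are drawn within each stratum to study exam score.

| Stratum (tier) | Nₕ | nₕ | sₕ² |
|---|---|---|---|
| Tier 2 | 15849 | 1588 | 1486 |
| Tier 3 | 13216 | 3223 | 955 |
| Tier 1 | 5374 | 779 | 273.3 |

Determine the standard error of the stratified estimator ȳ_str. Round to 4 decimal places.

0.4676

Var(ȳ_str) = Σₕ Wₕ²(1 − fₕ)sₕ²/nₕ with Wₕ = Nₕ/N, N = 34439.
Tier 2: Wₕ = 0.46020500; term = 0.46020500²·(1 − 0.10019560)·1486/1588 = 0.17832782.
Tier 3: Wₕ = 0.38375098; term = 0.38375098²·(1 − 0.24387107)·955/3223 = 0.032994224.
Tier 1: Wₕ = 0.15604402; term = 0.15604402²·(1 − 0.14495720)·273.3/779 = 0.0073043956.
Sum = 0.21862644.
SE = √(0.21862644) = 0.4676.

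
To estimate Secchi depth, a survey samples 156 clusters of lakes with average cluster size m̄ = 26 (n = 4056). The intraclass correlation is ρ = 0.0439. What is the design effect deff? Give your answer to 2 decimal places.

deff = 1 + (26 − 1)·0.0439 = 1 + 1.0975 = 2.0975.

2.10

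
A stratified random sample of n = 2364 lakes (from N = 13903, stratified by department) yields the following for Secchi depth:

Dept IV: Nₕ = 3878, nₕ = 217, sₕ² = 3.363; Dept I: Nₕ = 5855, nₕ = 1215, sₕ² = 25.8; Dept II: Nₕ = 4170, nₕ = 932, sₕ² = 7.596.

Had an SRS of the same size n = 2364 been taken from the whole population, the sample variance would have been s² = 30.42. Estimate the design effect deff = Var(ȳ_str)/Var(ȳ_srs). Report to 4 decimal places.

0.4393

Var(ȳ_str) = Σ Wₕ²(1−fₕ)sₕ²/nₕ with Wₕ = Nₕ/13903:
  Dept IV: (3878/13903)²·(1−217/3878)·3.363/217 = 0.0011383023
  Dept I: (5855/13903)²·(1−1215/5855)·25.8/1215 = 0.0029844978
  Dept II: (4170/13903)²·(1−932/4170)·7.596/932 = 5.6933109 × 10^-4
  → Var(ȳ_str) = 0.0046921312.
Var(ȳ_srs) = (1 − 2364/13903)·30.42/2364 = 0.010680003.
deff = 0.0046921312 / 0.010680003 = 0.4393.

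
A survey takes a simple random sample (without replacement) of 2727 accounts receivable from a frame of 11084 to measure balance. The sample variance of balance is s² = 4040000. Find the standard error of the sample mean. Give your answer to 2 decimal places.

33.42

Under SRS without replacement, Var(ȳ) = (1 − f)·s²/n with f = n/N = 2727/11084 = 0.24603031.
Var(ȳ) = (1 − 0.24603031)·4040000/2727 = 0.75396969·1481.4815 = 1116.9921.
SE(ȳ) = √(1116.9921) = 33.42.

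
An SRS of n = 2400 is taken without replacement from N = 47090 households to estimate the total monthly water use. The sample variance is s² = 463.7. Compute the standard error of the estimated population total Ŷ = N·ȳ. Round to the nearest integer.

Var(Ŷ) = N²·Var(ȳ) = N²·(1 − n/N)·s²/n.
f = 2400/47090 = 0.05096623; Var(ȳ) = 0.94903377·463.7/2400 = 0.18336123.
Var(Ŷ) = 47090² · 0.18336123 = 4.0659768 × 10^8.
SE(Ŷ) = √(4.0659768 × 10^8) = 20164.

20164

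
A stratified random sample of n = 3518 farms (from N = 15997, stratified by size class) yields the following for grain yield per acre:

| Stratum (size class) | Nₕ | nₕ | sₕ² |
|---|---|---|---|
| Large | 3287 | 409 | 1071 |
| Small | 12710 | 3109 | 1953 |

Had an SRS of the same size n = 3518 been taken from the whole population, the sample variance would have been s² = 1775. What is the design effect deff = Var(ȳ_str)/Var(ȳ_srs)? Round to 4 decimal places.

Var(ȳ_str) = Σ Wₕ²(1−fₕ)sₕ²/nₕ with Wₕ = Nₕ/15997:
  Large: (3287/15997)²·(1−409/3287)·1071/409 = 0.096800938
  Small: (12710/15997)²·(1−3109/12710)·1953/3109 = 0.29954802
  → Var(ȳ_str) = 0.39634896.
Var(ȳ_srs) = (1 − 3518/15997)·1775/3518 = 0.39358973.
deff = 0.39634896 / 0.39358973 = 1.0070.

1.0070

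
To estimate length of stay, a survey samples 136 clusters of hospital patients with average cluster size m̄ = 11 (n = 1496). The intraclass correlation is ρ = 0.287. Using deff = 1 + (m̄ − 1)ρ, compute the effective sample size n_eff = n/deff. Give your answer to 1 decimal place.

deff = 1 + (11 − 1)·0.287 = 1 + 2.87 = 3.87.
n_eff = 1496 / 3.87 = 386.6.

386.6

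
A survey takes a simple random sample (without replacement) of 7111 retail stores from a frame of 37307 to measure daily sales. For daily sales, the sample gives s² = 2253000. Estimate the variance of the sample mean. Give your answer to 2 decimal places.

Under SRS without replacement, Var(ȳ) = (1 − f)·s²/n with f = n/N = 7111/37307 = 0.19060766.
Var(ȳ) = (1 − 0.19060766)·2253000/7111 = 0.80939234·316.83308 = 256.44226.

256.44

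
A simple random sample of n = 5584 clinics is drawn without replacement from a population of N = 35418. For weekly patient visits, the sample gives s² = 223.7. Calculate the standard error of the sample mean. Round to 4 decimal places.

0.1837

Under SRS without replacement, Var(ȳ) = (1 − f)·s²/n with f = n/N = 5584/35418 = 0.15765995.
Var(ȳ) = (1 − 0.15765995)·223.7/5584 = 0.84234005·0.040060888 = 0.033744891.
SE(ȳ) = √(0.033744891) = 0.1837.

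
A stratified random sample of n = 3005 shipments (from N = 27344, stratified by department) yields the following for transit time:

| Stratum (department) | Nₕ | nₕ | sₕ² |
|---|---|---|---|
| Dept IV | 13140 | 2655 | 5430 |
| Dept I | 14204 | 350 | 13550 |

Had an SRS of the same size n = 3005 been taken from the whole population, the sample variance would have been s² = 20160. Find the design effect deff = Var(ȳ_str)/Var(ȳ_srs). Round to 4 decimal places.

1.7694

Var(ȳ_str) = Σ Wₕ²(1−fₕ)sₕ²/nₕ with Wₕ = Nₕ/27344:
  Dept IV: (13140/27344)²·(1−2655/13140)·5430/2655 = 0.37685563
  Dept I: (14204/27344)²·(1−350/14204)·13550/350 = 10.189034
  → Var(ȳ_str) = 10.56589.
Var(ȳ_srs) = (1 − 3005/27344)·20160/3005 = 5.9715454.
deff = 10.56589 / 5.9715454 = 1.7694.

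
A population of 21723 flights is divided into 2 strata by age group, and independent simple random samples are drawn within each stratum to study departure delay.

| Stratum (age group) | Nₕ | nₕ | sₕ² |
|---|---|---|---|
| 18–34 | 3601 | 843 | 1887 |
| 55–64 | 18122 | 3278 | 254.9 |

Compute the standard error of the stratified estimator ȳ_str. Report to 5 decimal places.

0.30239

Var(ȳ_str) = Σₕ Wₕ²(1 − fₕ)sₕ²/nₕ with Wₕ = Nₕ/N, N = 21723.
18–34: Wₕ = 0.16576900; term = 0.16576900²·(1 − 0.23410164)·1887/843 = 0.047110976.
55–64: Wₕ = 0.83423100; term = 0.83423100²·(1 − 0.18088511)·254.9/3278 = 0.044328022.
Sum = 0.091438998.
SE = √(0.091438998) = 0.30239.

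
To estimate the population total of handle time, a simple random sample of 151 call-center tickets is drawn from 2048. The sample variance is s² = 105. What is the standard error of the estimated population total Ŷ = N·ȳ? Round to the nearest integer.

Var(Ŷ) = N²·Var(ȳ) = N²·(1 − n/N)·s²/n.
f = 151/2048 = 0.07373047; Var(ȳ) = 0.92626953·105/151 = 0.64409471.
Var(Ŷ) = 2048² · 0.64409471 = 2.701529 × 10^6.
SE(Ŷ) = √(2.701529 × 10^6) = 1644.

1644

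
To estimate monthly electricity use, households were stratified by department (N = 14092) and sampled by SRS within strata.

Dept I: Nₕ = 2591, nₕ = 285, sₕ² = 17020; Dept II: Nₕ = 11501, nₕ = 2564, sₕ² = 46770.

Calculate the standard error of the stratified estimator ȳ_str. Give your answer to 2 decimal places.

3.35

Var(ȳ_str) = Σₕ Wₕ²(1 − fₕ)sₕ²/nₕ with Wₕ = Nₕ/N, N = 14092.
Dept I: Wₕ = 0.18386318; term = 0.18386318²·(1 − 0.10999614)·17020/285 = 1.7967851.
Dept II: Wₕ = 0.81613682; term = 0.81613682²·(1 − 0.22293714)·46770/2564 = 9.4412923.
Sum = 11.238077.
SE = √(11.238077) = 3.35.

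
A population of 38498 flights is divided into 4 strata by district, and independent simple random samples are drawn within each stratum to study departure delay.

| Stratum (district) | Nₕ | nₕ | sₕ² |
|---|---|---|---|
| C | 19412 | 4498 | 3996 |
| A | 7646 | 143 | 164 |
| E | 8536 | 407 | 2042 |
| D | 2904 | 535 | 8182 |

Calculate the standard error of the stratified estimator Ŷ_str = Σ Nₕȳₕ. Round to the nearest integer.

Var(Ŷ_str) = Σₕ Nₕ²(1 − fₕ)sₕ²/nₕ.
C: 19412²·(1 − 4498/19412)·3996/4498 = 2.571997 × 10^8.
A: 7646²·(1 − 143/7646)·164/143 = 6.57926 × 10^7.
E: 8536²·(1 − 407/8536)·2042/407 = 3.4813915 × 10^8.
D: 2904²·(1 − 535/2904)·8182/535 = 1.0521251 × 10^8.
Sum = 7.7634396 × 10^8.
SE = √(7.7634396 × 10^8) = 27863.

27863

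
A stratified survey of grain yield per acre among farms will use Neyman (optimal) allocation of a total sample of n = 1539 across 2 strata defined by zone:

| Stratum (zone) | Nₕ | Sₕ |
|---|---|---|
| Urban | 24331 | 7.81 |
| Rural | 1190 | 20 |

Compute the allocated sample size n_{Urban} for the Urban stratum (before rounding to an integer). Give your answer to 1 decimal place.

Neyman allocation: nₕ = n·NₕSₕ / Σⱼ NⱼSⱼ.
Σ NⱼSⱼ = 24331·7.81 + 1190·20 = 213825.11.
n_{Urban} = 1539·24331·7.81 / 213825.11 = 1367.7.

1367.7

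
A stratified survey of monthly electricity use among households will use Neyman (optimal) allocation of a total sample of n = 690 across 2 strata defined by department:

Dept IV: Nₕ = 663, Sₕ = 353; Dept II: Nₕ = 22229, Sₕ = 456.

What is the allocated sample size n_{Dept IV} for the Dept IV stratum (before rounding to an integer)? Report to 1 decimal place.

15.6

Neyman allocation: nₕ = n·NₕSₕ / Σⱼ NⱼSⱼ.
Σ NⱼSⱼ = 663·353 + 22229·456 = 1.0370463 × 10^7.
n_{Dept IV} = 690·663·353 / (1.0370463 × 10^7) = 15.6.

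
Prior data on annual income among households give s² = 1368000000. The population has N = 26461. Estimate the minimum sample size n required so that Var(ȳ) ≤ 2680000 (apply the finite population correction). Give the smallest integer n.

Without fpc, n₀ = s²/D = 1368000000/2680000 = 510.4478.
With fpc, (1 − n/N)·s²/n ≤ D requires n ≥ n₀/(1 + n₀/N) = 510.4478/(1 + 510.4478/26461) = 500.7873.
Rounding up, n = 501.

501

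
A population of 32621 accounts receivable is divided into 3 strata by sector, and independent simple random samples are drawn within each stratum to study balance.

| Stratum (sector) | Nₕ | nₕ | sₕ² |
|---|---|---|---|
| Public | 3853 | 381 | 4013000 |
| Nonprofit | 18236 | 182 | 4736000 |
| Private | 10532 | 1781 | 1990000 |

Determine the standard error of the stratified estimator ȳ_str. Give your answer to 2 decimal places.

91.00

Var(ȳ_str) = Σₕ Wₕ²(1 − fₕ)sₕ²/nₕ with Wₕ = Nₕ/N, N = 32621.
Public: Wₕ = 0.11811410; term = 0.11811410²·(1 − 0.09888399)·4013000/381 = 132.41231.
Nonprofit: Wₕ = 0.55902639; term = 0.55902639²·(1 − 0.00998026)·4736000/182 = 8050.9807.
Private: Wₕ = 0.32285951; term = 0.32285951²·(1 − 0.16910368)·1990000/1781 = 96.774993.
Sum = 8280.168.
SE = √(8280.168) = 91.00.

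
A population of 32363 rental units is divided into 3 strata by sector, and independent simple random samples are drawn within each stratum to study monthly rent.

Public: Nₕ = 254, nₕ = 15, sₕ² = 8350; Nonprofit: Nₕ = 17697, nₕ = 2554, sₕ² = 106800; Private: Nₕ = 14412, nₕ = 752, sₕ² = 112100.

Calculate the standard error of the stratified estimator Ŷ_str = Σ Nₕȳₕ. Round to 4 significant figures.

Var(Ŷ_str) = Σₕ Nₕ²(1 − fₕ)sₕ²/nₕ.
Public: 254²·(1 − 15/254)·8350/15 = 3.3793007 × 10^7.
Nonprofit: 17697²·(1 − 2554/17697)·106800/2554 = 1.1206292 × 10^10.
Private: 14412²·(1 − 752/14412)·112100/752 = 2.9346933 × 10^10.
Sum = 4.0587018 × 10^10.
SE = √(4.0587018 × 10^10) = 201500.

201500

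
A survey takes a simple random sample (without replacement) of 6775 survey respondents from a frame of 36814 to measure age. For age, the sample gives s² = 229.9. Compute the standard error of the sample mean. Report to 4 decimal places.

0.1664

Under SRS without replacement, Var(ȳ) = (1 − f)·s²/n with f = n/N = 6775/36814 = 0.18403325.
Var(ȳ) = (1 − 0.18403325)·229.9/6775 = 0.81596675·0.033933579 = 0.027688673.
SE(ȳ) = √(0.027688673) = 0.1664.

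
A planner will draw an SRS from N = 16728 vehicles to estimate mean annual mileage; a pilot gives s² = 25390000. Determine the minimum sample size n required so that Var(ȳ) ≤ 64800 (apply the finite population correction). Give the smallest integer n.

383

Without fpc, n₀ = s²/D = 25390000/64800 = 391.8210.
With fpc, (1 − n/N)·s²/n ≤ D requires n ≥ n₀/(1 + n₀/N) = 391.8210/(1 + 391.8210/16728) = 382.8534.
Rounding up, n = 383.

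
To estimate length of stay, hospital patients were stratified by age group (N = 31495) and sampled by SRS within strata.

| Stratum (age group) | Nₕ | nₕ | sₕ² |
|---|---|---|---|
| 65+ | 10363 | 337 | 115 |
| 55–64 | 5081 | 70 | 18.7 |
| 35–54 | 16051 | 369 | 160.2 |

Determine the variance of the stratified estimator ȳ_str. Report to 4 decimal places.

Var(ȳ_str) = Σₕ Wₕ²(1 − fₕ)sₕ²/nₕ with Wₕ = Nₕ/N, N = 31495.
65+: Wₕ = 0.32903635; term = 0.32903635²·(1 − 0.03251954)·115/337 = 0.035743569.
55–64: Wₕ = 0.16132719; term = 0.16132719²·(1 − 0.01377682)·18.7/70 = 0.0068569967.
35–54: Wₕ = 0.50963645; term = 0.50963645²·(1 − 0.02298922)·160.2/369 = 0.11016825.
Sum = 0.15276882.

0.1528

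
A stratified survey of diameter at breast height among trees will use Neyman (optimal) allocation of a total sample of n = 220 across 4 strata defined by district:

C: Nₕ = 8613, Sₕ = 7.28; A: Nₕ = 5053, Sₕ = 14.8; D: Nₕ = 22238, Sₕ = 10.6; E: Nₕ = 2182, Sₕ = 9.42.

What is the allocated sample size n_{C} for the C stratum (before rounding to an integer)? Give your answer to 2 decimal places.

Neyman allocation: nₕ = n·NₕSₕ / Σⱼ NⱼSⱼ.
Σ NⱼSⱼ = 8613·7.28 + 5053·14.8 + 22238·10.6 + 2182·9.42 = 393764.28.
n_{C} = 220·8613·7.28 / 393764.28 = 35.03.

35.03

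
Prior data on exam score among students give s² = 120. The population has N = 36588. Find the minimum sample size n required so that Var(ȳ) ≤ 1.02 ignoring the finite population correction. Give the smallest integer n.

Without fpc, n₀ = s²/D = 120/1.02 = 117.6471.
Rounding up, n = 118.

118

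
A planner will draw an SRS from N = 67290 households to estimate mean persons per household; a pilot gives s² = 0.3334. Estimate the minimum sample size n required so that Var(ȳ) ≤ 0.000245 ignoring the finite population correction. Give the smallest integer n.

1361

Without fpc, n₀ = s²/D = 0.3334/0.000245 = 1360.8163.
Rounding up, n = 1361.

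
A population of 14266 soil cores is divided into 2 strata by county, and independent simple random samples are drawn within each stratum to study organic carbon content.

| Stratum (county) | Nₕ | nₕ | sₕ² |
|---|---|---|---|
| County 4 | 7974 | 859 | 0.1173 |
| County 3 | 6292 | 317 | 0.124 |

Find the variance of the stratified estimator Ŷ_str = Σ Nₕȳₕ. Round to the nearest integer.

Var(Ŷ_str) = Σₕ Nₕ²(1 − fₕ)sₕ²/nₕ.
County 4: 7974²·(1 − 859/7974)·0.1173/859 = 7747.4001.
County 3: 6292²·(1 − 317/6292)·0.124/317 = 14705.813.
Sum = 22453.213.

22453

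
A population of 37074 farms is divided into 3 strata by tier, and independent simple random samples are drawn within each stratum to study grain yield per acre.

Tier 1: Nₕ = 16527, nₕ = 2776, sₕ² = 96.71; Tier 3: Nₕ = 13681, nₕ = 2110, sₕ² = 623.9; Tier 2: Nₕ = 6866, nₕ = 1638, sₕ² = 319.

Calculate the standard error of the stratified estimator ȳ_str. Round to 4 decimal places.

0.2119

Var(ȳ_str) = Σₕ Wₕ²(1 − fₕ)sₕ²/nₕ with Wₕ = Nₕ/N, N = 37074.
Tier 1: Wₕ = 0.44578411; term = 0.44578411²·(1 − 0.16796757)·96.71/2776 = 0.0057602501.
Tier 3: Wₕ = 0.36901872; term = 0.36901872²·(1 − 0.15422849)·623.9/2110 = 0.034055117.
Tier 2: Wₕ = 0.18519717; term = 0.18519717²·(1 − 0.23856685)·319/1638 = 0.0050860107.
Sum = 0.044901378.
SE = √(0.044901378) = 0.2119.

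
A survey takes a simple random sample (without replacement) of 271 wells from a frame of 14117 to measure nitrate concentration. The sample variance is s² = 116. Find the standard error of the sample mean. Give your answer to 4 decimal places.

Under SRS without replacement, Var(ȳ) = (1 − f)·s²/n with f = n/N = 271/14117 = 0.01919671.
Var(ȳ) = (1 − 0.01919671)·116/271 = 0.98080329·0.42804428 = 0.41982724.
SE(ȳ) = √(0.41982724) = 0.6479.

0.6479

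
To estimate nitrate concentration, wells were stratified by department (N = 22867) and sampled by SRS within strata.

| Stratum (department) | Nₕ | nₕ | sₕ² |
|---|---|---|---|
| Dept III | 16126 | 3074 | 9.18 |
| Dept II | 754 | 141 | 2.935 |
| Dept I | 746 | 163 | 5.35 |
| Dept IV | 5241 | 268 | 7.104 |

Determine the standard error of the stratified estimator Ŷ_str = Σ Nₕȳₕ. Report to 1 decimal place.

Var(Ŷ_str) = Σₕ Nₕ²(1 − fₕ)sₕ²/nₕ.
Dept III: 16126²·(1 − 3074/16126)·9.18/3074 = 628553.92.
Dept II: 754²·(1 − 141/754)·2.935/141 = 9621.0133.
Dept I: 746²·(1 − 163/746)·5.35/163 = 14274.916.
Dept IV: 5241²·(1 − 268/5241)·7.104/268 = 690877.07.
Sum = 1.3433269 × 10^6.
SE = √(1.3433269 × 10^6) = 1159.0.

1159.0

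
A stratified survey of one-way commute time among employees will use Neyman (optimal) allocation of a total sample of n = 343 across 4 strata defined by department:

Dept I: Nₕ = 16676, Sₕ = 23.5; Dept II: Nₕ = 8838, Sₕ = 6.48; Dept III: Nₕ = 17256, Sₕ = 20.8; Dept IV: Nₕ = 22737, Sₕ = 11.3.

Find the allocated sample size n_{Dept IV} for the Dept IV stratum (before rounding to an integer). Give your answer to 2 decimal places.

82.75

Neyman allocation: nₕ = n·NₕSₕ / Σⱼ NⱼSⱼ.
Σ NⱼSⱼ = 16676·23.5 + 8838·6.48 + 17256·20.8 + 22737·11.3 = 1.0650091 × 10^6.
n_{Dept IV} = 343·22737·11.3 / (1.0650091 × 10^6) = 82.75.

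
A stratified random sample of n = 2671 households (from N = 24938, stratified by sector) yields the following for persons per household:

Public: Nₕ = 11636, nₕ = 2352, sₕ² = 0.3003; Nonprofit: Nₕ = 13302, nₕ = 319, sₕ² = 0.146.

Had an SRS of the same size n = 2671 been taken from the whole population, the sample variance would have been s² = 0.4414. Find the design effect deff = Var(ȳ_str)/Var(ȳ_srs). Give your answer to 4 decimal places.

1.0116

Var(ȳ_str) = Σ Wₕ²(1−fₕ)sₕ²/nₕ with Wₕ = Nₕ/24938:
  Public: (11636/24938)²·(1−2352/11636)·0.3003/2352 = 2.2178574 × 10^-5
  Nonprofit: (13302/24938)²·(1−319/13302)·0.146/319 = 1.2709572 × 10^-4
  → Var(ȳ_str) = 1.4927429 × 10^-4.
Var(ȳ_srs) = (1 − 2671/24938)·0.4414/2671 = 1.4755656 × 10^-4.
deff = (1.4927429 × 10^-4) / (1.4755656 × 10^-4) = 1.0116.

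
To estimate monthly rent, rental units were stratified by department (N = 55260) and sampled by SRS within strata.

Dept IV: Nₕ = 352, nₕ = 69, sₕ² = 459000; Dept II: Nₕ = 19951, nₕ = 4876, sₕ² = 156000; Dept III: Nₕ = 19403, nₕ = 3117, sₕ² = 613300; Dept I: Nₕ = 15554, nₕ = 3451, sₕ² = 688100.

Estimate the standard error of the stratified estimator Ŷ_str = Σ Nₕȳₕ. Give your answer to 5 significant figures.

Var(Ŷ_str) = Σₕ Nₕ²(1 − fₕ)sₕ²/nₕ.
Dept IV: 352²·(1 − 69/352)·459000/69 = 6.6266296 × 10^8.
Dept II: 19951²·(1 − 4876/19951)·156000/4876 = 9.6223886 × 10^9.
Dept III: 19403²·(1 − 3117/19403)·613300/3117 = 6.2175527 × 10^10.
Dept I: 15554²·(1 − 3451/15554)·688100/3451 = 3.7535459 × 10^10.
Sum = 1.0999604 × 10^11.
SE = √(1.0999604 × 10^11) = 331660.

331660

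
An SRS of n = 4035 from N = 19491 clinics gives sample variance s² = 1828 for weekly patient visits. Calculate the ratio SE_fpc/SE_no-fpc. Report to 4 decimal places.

0.8905

f = n/N = 4035/19491 = 0.20701862.
SE_no-fpc = √(s²/n) = 0.67307944; SE_fpc = √((1−f)s²/n) = 0.59937389.
Ratio = √(1−f) = 0.89049502.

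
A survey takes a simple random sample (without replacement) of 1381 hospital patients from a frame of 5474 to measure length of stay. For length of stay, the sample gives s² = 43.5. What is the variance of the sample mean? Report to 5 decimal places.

0.02355

Under SRS without replacement, Var(ȳ) = (1 − f)·s²/n with f = n/N = 1381/5474 = 0.25228352.
Var(ȳ) = (1 − 0.25228352)·43.5/1381 = 0.74771648·0.031498914 = 0.023552257.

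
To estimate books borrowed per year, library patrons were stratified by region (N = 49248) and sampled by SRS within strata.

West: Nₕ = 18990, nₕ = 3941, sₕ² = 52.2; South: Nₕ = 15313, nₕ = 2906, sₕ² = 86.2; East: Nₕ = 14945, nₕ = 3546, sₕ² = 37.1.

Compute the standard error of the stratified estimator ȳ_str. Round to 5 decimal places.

0.06796

Var(ȳ_str) = Σₕ Wₕ²(1 − fₕ)sₕ²/nₕ with Wₕ = Nₕ/N, N = 49248.
West: Wₕ = 0.38559942; term = 0.38559942²·(1 − 0.20753028)·52.2/3941 = 0.0015607002.
South: Wₕ = 0.31093648; term = 0.31093648²·(1 − 0.18977340)·86.2/2906 = 0.0023236008.
East: Wₕ = 0.30346410; term = 0.30346410²·(1 − 0.23726999)·37.1/3546 = 7.3488715 × 10^-4.
Sum = 0.0046191882.
SE = √(0.0046191882) = 0.06796.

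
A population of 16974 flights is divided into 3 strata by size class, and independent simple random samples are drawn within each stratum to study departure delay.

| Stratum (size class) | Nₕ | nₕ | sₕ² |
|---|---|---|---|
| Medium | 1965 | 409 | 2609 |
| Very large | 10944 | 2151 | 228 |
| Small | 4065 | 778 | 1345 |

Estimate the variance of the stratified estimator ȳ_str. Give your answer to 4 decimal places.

Var(ȳ_str) = Σₕ Wₕ²(1 − fₕ)sₕ²/nₕ with Wₕ = Nₕ/N, N = 16974.
Medium: Wₕ = 0.11576529; term = 0.11576529²·(1 − 0.20814249)·2609/409 = 0.067694677.
Very large: Wₕ = 0.64475080; term = 0.64475080²·(1 − 0.19654605)·228/2151 = 0.035402929.
Small: Wₕ = 0.23948392; term = 0.23948392²·(1 − 0.19138991)·1345/778 = 0.080174183.
Sum = 0.18327179.

0.1833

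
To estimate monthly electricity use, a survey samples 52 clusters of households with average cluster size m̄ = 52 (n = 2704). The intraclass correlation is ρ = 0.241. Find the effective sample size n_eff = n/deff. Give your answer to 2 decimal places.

deff = 1 + (52 − 1)·0.241 = 1 + 12.291 = 13.291.
n_eff = 2704 / 13.291 = 203.45.

203.45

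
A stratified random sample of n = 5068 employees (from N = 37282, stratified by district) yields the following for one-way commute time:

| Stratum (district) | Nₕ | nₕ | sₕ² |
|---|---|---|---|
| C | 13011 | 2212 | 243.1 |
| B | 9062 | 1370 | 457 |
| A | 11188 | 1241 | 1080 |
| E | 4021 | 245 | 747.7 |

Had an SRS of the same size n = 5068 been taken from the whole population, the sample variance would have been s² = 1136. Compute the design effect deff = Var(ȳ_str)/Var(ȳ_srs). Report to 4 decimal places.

0.6756

Var(ȳ_str) = Σ Wₕ²(1−fₕ)sₕ²/nₕ with Wₕ = Nₕ/37282:
  C: (13011/37282)²·(1−2212/13011)·243.1/2212 = 0.011109529
  B: (9062/37282)²·(1−1370/9062)·457/1370 = 0.016728637
  A: (11188/37282)²·(1−1241/11188)·1080/1241 = 0.069678396
  E: (4021/37282)²·(1−245/4021)·747.7/245 = 0.033337187
  → Var(ȳ_str) = 0.13085375.
Var(ȳ_srs) = (1 − 5068/37282)·1136/5068 = 0.19368107.
deff = 0.13085375 / 0.19368107 = 0.6756.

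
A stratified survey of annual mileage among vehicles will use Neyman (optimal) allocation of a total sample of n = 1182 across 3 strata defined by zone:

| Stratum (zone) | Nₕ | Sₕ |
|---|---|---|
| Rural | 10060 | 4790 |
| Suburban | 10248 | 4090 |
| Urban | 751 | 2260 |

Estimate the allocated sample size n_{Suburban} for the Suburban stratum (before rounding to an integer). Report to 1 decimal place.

Neyman allocation: nₕ = n·NₕSₕ / Σⱼ NⱼSⱼ.
Σ NⱼSⱼ = 10060·4790 + 10248·4090 + 751·2260 = 9.179898 × 10^7.
n_{Suburban} = 1182·10248·4090 / (9.179898 × 10^7) = 539.7.

539.7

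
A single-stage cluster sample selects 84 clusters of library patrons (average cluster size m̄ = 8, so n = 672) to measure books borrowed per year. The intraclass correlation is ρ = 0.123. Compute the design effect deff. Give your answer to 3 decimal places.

deff = 1 + (8 − 1)·0.123 = 1 + 0.861 = 1.861.

1.861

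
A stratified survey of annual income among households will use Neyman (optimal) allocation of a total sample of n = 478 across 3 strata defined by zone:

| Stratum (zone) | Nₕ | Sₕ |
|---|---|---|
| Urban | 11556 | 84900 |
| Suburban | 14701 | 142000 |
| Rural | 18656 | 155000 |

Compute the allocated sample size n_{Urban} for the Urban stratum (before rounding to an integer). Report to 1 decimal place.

78.7

Neyman allocation: nₕ = n·NₕSₕ / Σⱼ NⱼSⱼ.
Σ NⱼSⱼ = 11556·84900 + 14701·142000 + 18656·155000 = 5.9603264 × 10^9.
n_{Urban} = 478·11556·84900 / (5.9603264 × 10^9) = 78.7.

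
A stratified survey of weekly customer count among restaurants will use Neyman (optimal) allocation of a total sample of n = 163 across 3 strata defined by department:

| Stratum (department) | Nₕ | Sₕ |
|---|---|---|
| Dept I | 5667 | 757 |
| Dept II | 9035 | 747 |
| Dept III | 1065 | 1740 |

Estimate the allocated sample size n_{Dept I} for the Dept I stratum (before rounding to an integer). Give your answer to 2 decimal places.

Neyman allocation: nₕ = n·NₕSₕ / Σⱼ NⱼSⱼ.
Σ NⱼSⱼ = 5667·757 + 9035·747 + 1065·1740 = 1.2892164 × 10^7.
n_{Dept I} = 163·5667·757 / (1.2892164 × 10^7) = 54.24.

54.24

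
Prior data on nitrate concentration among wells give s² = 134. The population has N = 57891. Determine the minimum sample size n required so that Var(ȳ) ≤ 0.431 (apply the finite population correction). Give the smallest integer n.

310

Without fpc, n₀ = s²/D = 134/0.431 = 310.9049.
With fpc, (1 − n/N)·s²/n ≤ D requires n ≥ n₀/(1 + n₀/N) = 310.9049/(1 + 310.9049/57891) = 309.2441.
Rounding up, n = 310.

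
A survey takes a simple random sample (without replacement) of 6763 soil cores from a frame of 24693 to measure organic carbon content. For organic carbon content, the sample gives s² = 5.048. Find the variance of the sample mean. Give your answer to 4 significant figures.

Under SRS without replacement, Var(ȳ) = (1 − f)·s²/n with f = n/N = 6763/24693 = 0.27388329.
Var(ȳ) = (1 − 0.27388329)·5.048/6763 = 0.72611671·7.4641431 × 10^-4 = 5.4198391 × 10^-4.

5.420 × 10^-4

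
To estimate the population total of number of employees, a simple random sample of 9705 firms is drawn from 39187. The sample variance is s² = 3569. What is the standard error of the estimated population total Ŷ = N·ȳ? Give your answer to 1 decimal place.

20612.2

Var(Ŷ) = N²·Var(ȳ) = N²·(1 − n/N)·s²/n.
f = 9705/39187 = 0.24765866; Var(ȳ) = 0.75234134·3569/9705 = 0.27667246.
Var(Ŷ) = 39187² · 0.27667246 = 4.2486403 × 10^8.
SE(Ŷ) = √(4.2486403 × 10^8) = 20612.2.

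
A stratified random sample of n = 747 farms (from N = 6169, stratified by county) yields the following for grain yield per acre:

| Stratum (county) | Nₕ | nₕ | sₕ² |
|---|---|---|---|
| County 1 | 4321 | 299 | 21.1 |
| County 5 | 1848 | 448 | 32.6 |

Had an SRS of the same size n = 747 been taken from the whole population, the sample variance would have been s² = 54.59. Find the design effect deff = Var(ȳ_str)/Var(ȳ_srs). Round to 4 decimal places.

0.5788

Var(ȳ_str) = Σ Wₕ²(1−fₕ)sₕ²/nₕ with Wₕ = Nₕ/6169:
  County 1: (4321/6169)²·(1−299/4321)·21.1/299 = 0.032226123
  County 5: (1848/6169)²·(1−448/1848)·32.6/448 = 0.0049469788
  → Var(ȳ_str) = 0.037173102.
Var(ȳ_srs) = (1 − 747/6169)·54.59/747 = 0.064229898.
deff = 0.037173102 / 0.064229898 = 0.5788.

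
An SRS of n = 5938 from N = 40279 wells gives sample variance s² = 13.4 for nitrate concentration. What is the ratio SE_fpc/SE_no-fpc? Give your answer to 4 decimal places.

0.9234

f = n/N = 5938/40279 = 0.14742173.
SE_no-fpc = √(s²/n) = 0.047504232; SE_fpc = √((1−f)s²/n) = 0.043863111.
Ratio = √(1−f) = 0.92335165.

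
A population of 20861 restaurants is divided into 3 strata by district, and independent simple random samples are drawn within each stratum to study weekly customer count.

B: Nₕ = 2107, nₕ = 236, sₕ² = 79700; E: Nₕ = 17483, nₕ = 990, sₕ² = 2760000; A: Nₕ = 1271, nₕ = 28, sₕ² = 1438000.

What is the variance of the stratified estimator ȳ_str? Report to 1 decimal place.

Var(ȳ_str) = Σₕ Wₕ²(1 − fₕ)sₕ²/nₕ with Wₕ = Nₕ/N, N = 20861.
B: Wₕ = 0.10100187; term = 0.10100187²·(1 − 0.11200759)·79700/236 = 3.059246.
E: Wₕ = 0.83807104; term = 0.83807104²·(1 − 0.05662644)·2760000/990 = 1847.2227.
A: Wₕ = 0.06092709; term = 0.06092709²·(1 − 0.02202990)·1438000/28 = 186.44352.
Sum = 2036.7255.

2036.7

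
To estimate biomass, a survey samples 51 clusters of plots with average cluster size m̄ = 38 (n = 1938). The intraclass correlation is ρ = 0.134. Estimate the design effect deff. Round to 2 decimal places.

deff = 1 + (38 − 1)·0.134 = 1 + 4.958 = 5.958.

5.96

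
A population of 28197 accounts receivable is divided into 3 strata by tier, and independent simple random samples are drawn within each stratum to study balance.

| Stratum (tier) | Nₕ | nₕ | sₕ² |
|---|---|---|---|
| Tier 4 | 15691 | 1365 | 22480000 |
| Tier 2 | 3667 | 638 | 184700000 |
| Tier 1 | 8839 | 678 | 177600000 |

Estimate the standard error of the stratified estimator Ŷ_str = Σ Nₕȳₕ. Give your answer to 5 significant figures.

Var(Ŷ_str) = Σₕ Nₕ²(1 − fₕ)sₕ²/nₕ.
Tier 4: 15691²·(1 − 1365/15691)·22480000/1365 = 3.702024 × 10^12.
Tier 2: 3667²·(1 − 638/3667)·184700000/638 = 3.2155584 × 10^12.
Tier 1: 8839²·(1 − 678/8839)·177600000/678 = 1.8895561 × 10^13.
Sum = 2.5813143 × 10^13.
SE = √(2.5813143 × 10^13) = 5.0807 × 10^6.

5.0807 × 10^6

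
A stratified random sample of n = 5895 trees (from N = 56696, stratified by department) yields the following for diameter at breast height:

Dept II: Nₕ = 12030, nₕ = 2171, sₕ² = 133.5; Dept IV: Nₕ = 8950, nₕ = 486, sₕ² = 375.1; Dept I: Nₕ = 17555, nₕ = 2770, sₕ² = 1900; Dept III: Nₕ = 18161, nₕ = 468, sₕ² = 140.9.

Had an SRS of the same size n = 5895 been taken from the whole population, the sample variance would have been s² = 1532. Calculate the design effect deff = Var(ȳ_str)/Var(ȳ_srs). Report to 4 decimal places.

Var(ȳ_str) = Σ Wₕ²(1−fₕ)sₕ²/nₕ with Wₕ = Nₕ/56696:
  Dept II: (12030/56696)²·(1−2171/12030)·133.5/2171 = 0.0022688986
  Dept IV: (8950/56696)²·(1−486/8950)·375.1/486 = 0.018188825
  Dept I: (17555/56696)²·(1−2770/17555)·1900/2770 = 0.055384872
  Dept III: (18161/56696)²·(1−468/18161)·140.9/468 = 0.030095498
  → Var(ȳ_str) = 0.10593809.
Var(ȳ_srs) = (1 − 5895/56696)·1532/5895 = 0.23285995.
deff = 0.10593809 / 0.23285995 = 0.4549.

0.4549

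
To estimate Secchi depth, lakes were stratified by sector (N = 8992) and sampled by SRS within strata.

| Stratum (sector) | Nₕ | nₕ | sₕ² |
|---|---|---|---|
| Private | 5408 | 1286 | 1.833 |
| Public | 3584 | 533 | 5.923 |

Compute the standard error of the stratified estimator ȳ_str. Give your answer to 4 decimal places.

0.0435

Var(ȳ_str) = Σₕ Wₕ²(1 − fₕ)sₕ²/nₕ with Wₕ = Nₕ/N, N = 8992.
Private: Wₕ = 0.60142349; term = 0.60142349²·(1 − 0.23779586)·1.833/1286 = 3.9296473 × 10^-4.
Public: Wₕ = 0.39857651; term = 0.39857651²·(1 − 0.14871652)·5.923/533 = 0.0015028379.
Sum = 0.0018958026.
SE = √(0.0018958026) = 0.0435.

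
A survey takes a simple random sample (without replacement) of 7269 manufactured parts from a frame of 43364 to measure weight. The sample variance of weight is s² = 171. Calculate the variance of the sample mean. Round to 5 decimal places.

Under SRS without replacement, Var(ȳ) = (1 − f)·s²/n with f = n/N = 7269/43364 = 0.16762753.
Var(ȳ) = (1 − 0.16762753)·171/7269 = 0.83237247·0.023524556 = 0.019581193.

0.01958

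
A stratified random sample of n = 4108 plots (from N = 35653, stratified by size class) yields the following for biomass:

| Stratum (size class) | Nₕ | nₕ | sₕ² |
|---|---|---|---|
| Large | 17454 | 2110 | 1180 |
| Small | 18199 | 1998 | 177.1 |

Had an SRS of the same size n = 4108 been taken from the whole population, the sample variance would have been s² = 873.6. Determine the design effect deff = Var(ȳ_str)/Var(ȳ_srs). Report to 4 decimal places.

Var(ȳ_str) = Σ Wₕ²(1−fₕ)sₕ²/nₕ with Wₕ = Nₕ/35653:
  Large: (17454/35653)²·(1−2110/17454)·1180/2110 = 0.11782595
  Small: (18199/35653)²·(1−1998/18199)·177.1/1998 = 0.020559865
  → Var(ȳ_str) = 0.13838582.
Var(ȳ_srs) = (1 − 4108/35653)·873.6/4108 = 0.18815538.
deff = 0.13838582 / 0.18815538 = 0.7355.

0.7355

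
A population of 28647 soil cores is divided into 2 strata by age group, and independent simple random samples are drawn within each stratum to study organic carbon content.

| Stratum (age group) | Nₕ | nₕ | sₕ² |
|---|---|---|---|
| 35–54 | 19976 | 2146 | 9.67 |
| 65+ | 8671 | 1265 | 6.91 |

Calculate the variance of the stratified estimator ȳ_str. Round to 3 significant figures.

0.00238

Var(ȳ_str) = Σₕ Wₕ²(1 − fₕ)sₕ²/nₕ with Wₕ = Nₕ/N, N = 28647.
35–54: Wₕ = 0.69731560; term = 0.69731560²·(1 − 0.10742891)·9.67/2146 = 0.0019556824.
65+: Wₕ = 0.30268440; term = 0.30268440²·(1 − 0.14588859)·6.91/1265 = 4.2744685 × 10^-4.
Sum = 0.0023831293.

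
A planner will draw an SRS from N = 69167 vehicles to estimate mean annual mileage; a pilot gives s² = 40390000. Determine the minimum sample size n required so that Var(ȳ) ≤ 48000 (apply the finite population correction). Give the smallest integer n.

832

Without fpc, n₀ = s²/D = 40390000/48000 = 841.4583.
With fpc, (1 − n/N)·s²/n ≤ D requires n ≥ n₀/(1 + n₀/N) = 841.4583/(1 + 841.4583/69167) = 831.3445.
Rounding up, n = 832.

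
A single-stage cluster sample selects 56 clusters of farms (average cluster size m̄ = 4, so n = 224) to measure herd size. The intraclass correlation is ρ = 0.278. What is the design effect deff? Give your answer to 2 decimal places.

1.83

deff = 1 + (4 − 1)·0.278 = 1 + 0.834 = 1.834.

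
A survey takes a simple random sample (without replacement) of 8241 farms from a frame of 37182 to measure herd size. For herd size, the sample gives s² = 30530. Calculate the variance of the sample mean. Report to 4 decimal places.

2.8836

Under SRS without replacement, Var(ȳ) = (1 − f)·s²/n with f = n/N = 8241/37182 = 0.22163950.
Var(ȳ) = (1 − 0.22163950)·30530/8241 = 0.77836050·3.7046475 = 2.8835513.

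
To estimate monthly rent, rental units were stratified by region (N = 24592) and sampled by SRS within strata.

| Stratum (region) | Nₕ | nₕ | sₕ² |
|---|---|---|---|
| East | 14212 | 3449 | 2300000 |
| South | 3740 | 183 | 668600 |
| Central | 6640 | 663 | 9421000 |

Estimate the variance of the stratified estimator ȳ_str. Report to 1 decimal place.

1181.5

Var(ȳ_str) = Σₕ Wₕ²(1 − fₕ)sₕ²/nₕ with Wₕ = Nₕ/N, N = 24592.
East: Wₕ = 0.57791152; term = 0.57791152²·(1 − 0.24268224)·2300000/3449 = 168.66908.
South: Wₕ = 0.15208198; term = 0.15208198²·(1 − 0.04893048)·668600/183 = 80.367979.
Central: Wₕ = 0.27000651; term = 0.27000651²·(1 − 0.09984940)·9421000/663 = 932.49628.
Sum = 1181.5333.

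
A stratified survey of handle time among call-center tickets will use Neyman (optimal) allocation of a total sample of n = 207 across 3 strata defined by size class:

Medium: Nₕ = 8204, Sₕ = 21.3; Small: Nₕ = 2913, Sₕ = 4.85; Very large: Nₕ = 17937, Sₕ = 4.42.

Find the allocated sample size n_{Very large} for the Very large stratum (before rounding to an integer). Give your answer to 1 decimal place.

61.2

Neyman allocation: nₕ = n·NₕSₕ / Σⱼ NⱼSⱼ.
Σ NⱼSⱼ = 8204·21.3 + 2913·4.85 + 17937·4.42 = 268154.79.
n_{Very large} = 207·17937·4.42 / 268154.79 = 61.2.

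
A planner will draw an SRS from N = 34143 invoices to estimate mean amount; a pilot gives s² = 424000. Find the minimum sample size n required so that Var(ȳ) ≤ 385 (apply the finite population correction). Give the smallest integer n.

Without fpc, n₀ = s²/D = 424000/385 = 1101.2987.
With fpc, (1 − n/N)·s²/n ≤ D requires n ≥ n₀/(1 + n₀/N) = 1101.2987/(1 + 1101.2987/34143) = 1066.8858.
Rounding up, n = 1067.

1067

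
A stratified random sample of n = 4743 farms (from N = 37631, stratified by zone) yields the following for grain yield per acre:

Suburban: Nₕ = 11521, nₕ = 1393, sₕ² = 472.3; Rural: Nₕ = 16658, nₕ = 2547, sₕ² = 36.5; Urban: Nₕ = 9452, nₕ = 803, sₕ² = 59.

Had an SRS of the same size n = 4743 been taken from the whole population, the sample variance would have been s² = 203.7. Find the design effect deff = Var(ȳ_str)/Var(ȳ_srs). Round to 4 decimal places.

0.9207

Var(ȳ_str) = Σ Wₕ²(1−fₕ)sₕ²/nₕ with Wₕ = Nₕ/37631:
  Suburban: (11521/37631)²·(1−1393/11521)·472.3/1393 = 0.027937605
  Rural: (16658/37631)²·(1−2547/16658)·36.5/2547 = 0.0023787733
  Urban: (9452/37631)²·(1−803/9452)·59/803 = 0.0042416473
  → Var(ȳ_str) = 0.034558026.
Var(ȳ_srs) = (1 − 4743/37631)·203.7/4743 = 0.037534411.
deff = 0.034558026 / 0.037534411 = 0.9207.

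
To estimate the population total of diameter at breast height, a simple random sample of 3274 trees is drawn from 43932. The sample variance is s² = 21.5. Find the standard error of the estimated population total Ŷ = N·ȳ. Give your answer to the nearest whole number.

3425

Var(Ŷ) = N²·Var(ȳ) = N²·(1 − n/N)·s²/n.
f = 3274/43932 = 0.07452426; Var(ȳ) = 0.92547574·21.5/3274 = 0.006077498.
Var(Ŷ) = 43932² · 0.006077498 = 1.1729696 × 10^7.
SE(Ŷ) = √(1.1729696 × 10^7) = 3425.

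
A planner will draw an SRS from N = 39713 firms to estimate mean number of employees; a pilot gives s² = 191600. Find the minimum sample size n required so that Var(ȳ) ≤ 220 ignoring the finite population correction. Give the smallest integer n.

Without fpc, n₀ = s²/D = 191600/220 = 870.9091.
Rounding up, n = 871.

871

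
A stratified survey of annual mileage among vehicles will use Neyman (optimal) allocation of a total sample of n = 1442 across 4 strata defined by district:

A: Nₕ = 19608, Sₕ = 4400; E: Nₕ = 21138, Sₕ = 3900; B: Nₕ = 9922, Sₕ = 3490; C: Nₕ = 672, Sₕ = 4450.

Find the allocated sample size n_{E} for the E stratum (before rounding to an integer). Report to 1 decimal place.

576.1

Neyman allocation: nₕ = n·NₕSₕ / Σⱼ NⱼSⱼ.
Σ NⱼSⱼ = 19608·4400 + 21138·3900 + 9922·3490 + 672·4450 = 2.0633158 × 10^8.
n_{E} = 1442·21138·3900 / (2.0633158 × 10^8) = 576.1.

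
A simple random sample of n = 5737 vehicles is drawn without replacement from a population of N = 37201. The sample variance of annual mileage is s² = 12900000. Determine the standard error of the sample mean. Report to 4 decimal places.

Under SRS without replacement, Var(ȳ) = (1 − f)·s²/n with f = n/N = 5737/37201 = 0.15421628.
Var(ȳ) = (1 − 0.15421628)·12900000/5737 = 0.84578372·2248.562 = 1901.7971.
SE(ȳ) = √(1901.7971) = 43.6096.

43.6096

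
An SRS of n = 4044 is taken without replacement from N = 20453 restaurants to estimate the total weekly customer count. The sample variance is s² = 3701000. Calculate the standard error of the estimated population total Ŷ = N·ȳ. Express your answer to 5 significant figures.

554210

Var(Ŷ) = N²·Var(ȳ) = N²·(1 − n/N)·s²/n.
f = 4044/20453 = 0.19772161; Var(ȳ) = 0.80227839·3701000/4044 = 734.23154.
Var(Ŷ) = 20453² · 734.23154 = 3.0714756 × 10^11.
SE(Ŷ) = √(3.0714756 × 10^11) = 554210.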